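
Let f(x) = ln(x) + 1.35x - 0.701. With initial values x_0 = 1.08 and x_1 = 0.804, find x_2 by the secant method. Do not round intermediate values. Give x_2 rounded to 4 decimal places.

f(x_0) = 0.833961, f(x_1) = 0.166244
x_2 = 0.804000 - (0.166244)·(0.804000 - 1.080000)/(0.166244 - (0.833961)) = 0.735283; f(x_2) = -0.015867

0.7353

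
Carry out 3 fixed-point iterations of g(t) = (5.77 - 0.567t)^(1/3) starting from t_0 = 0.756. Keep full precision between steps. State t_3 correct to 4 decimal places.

t_1 = g(0.756000) = 1.748036
t_2 = g(1.748036) = 1.684386
t_3 = g(1.684386) = 1.688615

1.6886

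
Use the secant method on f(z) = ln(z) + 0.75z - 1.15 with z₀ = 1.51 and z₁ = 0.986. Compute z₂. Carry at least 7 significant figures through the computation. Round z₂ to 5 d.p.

f(z_0) = 0.394610, f(z_1) = -0.424599
z_2 = 0.986000 - (-0.424599)·(0.986000 - 1.510000)/(-0.424599 - (0.394610)) = 1.257591; f(z_2) = 0.022392

1.25759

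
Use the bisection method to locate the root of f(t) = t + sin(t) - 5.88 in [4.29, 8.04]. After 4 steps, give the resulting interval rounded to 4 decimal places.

f(4.290000) = -2.502112, f(8.040000) = 3.142748 (opposite signs)
step 1: m = 6.165000, f(m) = 0.167090 > 0 → root in [4.290000, 6.165000]
step 2: m = 5.227500, f(m) = -1.522738 < 0 → root in [5.227500, 6.165000]
step 3: m = 5.696250, f(m) = -0.737562 < 0 → root in [5.696250, 6.165000]
step 4: m = 5.930625, f(m) = -0.294677 < 0 → root in [5.930625, 6.165000]

[5.9306, 6.1650]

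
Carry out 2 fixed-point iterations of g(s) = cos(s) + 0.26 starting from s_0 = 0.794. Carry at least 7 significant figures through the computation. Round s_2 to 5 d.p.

0.83270

s_1 = g(0.794000) = 0.960998
s_2 = g(0.960998) = 0.832702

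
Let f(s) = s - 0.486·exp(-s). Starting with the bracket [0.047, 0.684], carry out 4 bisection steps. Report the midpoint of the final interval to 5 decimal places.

f(0.047000) = -0.416686, f(0.684000) = 0.438767 (opposite signs)
step 1: m = 0.365500, f(m) = 0.028289 > 0 → root in [0.047000, 0.365500]
step 2: m = 0.206250, f(m) = -0.189174 < 0 → root in [0.206250, 0.365500]
step 3: m = 0.285875, f(m) = -0.079284 < 0 → root in [0.285875, 0.365500]
step 4: m = 0.325688, f(m) = -0.025219 < 0 → root in [0.325688, 0.365500]
Midpoint of [0.325688, 0.365500] = 0.345594

0.34559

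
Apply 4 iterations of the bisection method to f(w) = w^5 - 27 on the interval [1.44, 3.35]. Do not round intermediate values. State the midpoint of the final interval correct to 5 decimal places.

1.97719

f(1.440000) = -20.808264, f(3.350000) = 394.914096 (opposite signs)
step 1: m = 2.395000, f(m) = 51.800249 > 0 → root in [1.440000, 2.395000]
step 2: m = 1.917500, f(m) = -1.077501 < 0 → root in [1.917500, 2.395000]
step 3: m = 2.156250, f(m) = 19.611766 > 0 → root in [1.917500, 2.156250]
step 4: m = 2.036875, f(m) = 8.060805 > 0 → root in [1.917500, 2.036875]
Midpoint of [1.917500, 2.036875] = 1.977188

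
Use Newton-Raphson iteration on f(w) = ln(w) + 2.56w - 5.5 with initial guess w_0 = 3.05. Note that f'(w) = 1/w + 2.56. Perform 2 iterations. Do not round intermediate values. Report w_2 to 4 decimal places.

1.8981

w_0 = 3.050000: f = 3.423142, f' = 2.887869 → w_1 = 3.050000 - (3.423142)/(2.887869) = 1.864648
w_1 = 1.864648: f = -0.103429, f' = 3.096294 → w_2 = 1.864648 - (-0.103429)/(3.096294) = 1.898052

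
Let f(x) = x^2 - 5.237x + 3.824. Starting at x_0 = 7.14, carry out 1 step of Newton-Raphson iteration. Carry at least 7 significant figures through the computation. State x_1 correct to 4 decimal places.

5.2146

f'(x) = 2x - 5.237
x_0 = 7.140000: f = 17.411420, f' = 9.043000 → x_1 = 7.140000 - (17.411420)/(9.043000) = 5.214597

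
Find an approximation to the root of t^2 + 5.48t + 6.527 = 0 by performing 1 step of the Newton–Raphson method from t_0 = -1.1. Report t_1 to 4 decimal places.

f'(t) = 2t + 5.48
t_0 = -1.100000: f = 1.709000, f' = 3.280000 → t_1 = -1.100000 - (1.709000)/(3.280000) = -1.621037

-1.6210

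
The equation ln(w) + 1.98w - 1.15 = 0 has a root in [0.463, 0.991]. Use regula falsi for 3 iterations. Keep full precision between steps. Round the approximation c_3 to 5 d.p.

False-position update: c = (a·f(b) − b·f(a))/(f(b) − f(a)); replace the endpoint whose sign matches f(c).
f(0.463000) = -1.003288, f(0.991000) = 0.803139
step 1: c = 0.756251, f(c) = 0.067994 > 0 → new bracket [0.463000, 0.756251]
step 2: c = 0.737638, f(c) = 0.006222 > 0 → new bracket [0.463000, 0.737638]
step 3: c = 0.735946, f(c) = 0.000573 > 0 → new bracket [0.463000, 0.735946]

0.73595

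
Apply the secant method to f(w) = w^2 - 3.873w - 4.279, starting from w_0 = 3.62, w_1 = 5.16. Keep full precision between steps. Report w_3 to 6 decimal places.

4.764081

f(w_0) = -5.194860, f(w_1) = 2.361920
w_2 = 5.160000 - (2.361920)·(5.160000 - 3.620000)/(2.361920 - (-5.194860)) = 4.678663; f(w_2) = -0.509574
w_3 = 4.678663 - (-0.509574)·(4.678663 - 5.160000)/(-0.509574 - (2.361920)) = 4.764081; f(w_3) = -0.033819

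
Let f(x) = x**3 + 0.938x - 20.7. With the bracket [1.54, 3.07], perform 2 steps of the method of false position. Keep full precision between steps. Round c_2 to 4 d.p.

f(1.540000) = -15.603216, f(3.070000) = 11.114103
step 1: c = 2.433537, f(c) = -4.005682 < 0 → new bracket [2.433537, 3.070000]
step 2: c = 2.602155, f(c) = -0.639434 < 0 → new bracket [2.602155, 3.070000]

2.6022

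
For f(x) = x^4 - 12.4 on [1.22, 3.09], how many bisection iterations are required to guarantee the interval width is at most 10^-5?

18

Initial width b − a = 3.09 − 1.22 = 1.870000.
After n steps the width is (b−a)/2^n; need (b−a)/2^n ≤ 10^-5.
So n ≥ log₂(1.870000/10^-5) = log₂(187000.0000) ≈ 17.5127.
Hence n = 18.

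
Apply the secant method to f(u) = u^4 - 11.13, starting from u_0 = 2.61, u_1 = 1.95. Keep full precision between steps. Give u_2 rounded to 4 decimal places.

1.8812

f(u_0) = 35.274706, f(u_1) = 3.329006
u_2 = 1.950000 - (3.329006)·(1.950000 - 2.610000)/(3.329006 - (35.274706)) = 1.881223; f(u_2) = 1.394509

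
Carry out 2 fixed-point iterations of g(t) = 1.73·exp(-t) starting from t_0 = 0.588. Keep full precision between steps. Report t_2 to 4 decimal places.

t_1 = g(0.588000) = 0.960906
t_2 = g(0.960906) = 0.661805

0.6618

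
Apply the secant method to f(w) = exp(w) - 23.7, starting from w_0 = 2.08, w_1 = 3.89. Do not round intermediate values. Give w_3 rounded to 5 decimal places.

f(w_0) = -15.695531, f(w_1) = 25.210887
w_2 = 3.890000 - (25.210887)·(3.890000 - 2.080000)/(25.210887 - (-15.695531)) = 2.774485; f(w_2) = -7.669624
w_3 = 2.774485 - (-7.669624)·(2.774485 - 3.890000)/(-7.669624 - (25.210887)) = 3.034688; f(w_3) = -2.905521

3.03469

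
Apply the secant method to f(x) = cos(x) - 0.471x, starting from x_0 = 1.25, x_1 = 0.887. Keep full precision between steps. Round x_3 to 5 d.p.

1.05246

f(x_0) = -0.273428, f(x_1) = 0.213963
x_2 = 0.887000 - (0.213963)·(0.887000 - 1.250000)/(0.213963 - (-0.273428)) = 1.046356; f(x_2) = 0.007895
x_3 = 1.046356 - (0.007895)·(1.046356 - 0.887000)/(0.007895 - (0.213963)) = 1.052461; f(x_3) = -0.000275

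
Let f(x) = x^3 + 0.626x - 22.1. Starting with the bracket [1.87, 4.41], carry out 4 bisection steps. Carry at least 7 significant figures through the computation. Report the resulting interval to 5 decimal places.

[2.66375, 2.82250]

f(1.870000) = -14.390177, f(4.410000) = 66.426781 (opposite signs)
step 1: m = 3.140000, f(m) = 10.824784 > 0 → root in [1.870000, 3.140000]
step 2: m = 2.505000, f(m) = -4.812932 < 0 → root in [2.505000, 3.140000]
step 3: m = 2.822500, f(m) = 2.152349 > 0 → root in [2.505000, 2.822500]
step 4: m = 2.663750, f(m) = -1.531684 < 0 → root in [2.663750, 2.822500]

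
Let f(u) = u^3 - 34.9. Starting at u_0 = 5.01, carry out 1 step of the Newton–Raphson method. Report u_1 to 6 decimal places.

Newton update: u ← u − f(u)/f'(u).
f'(u) = 3u^2
u_0 = 5.010000: f = 90.851501, f' = 75.300300 → u_1 = 5.010000 - (90.851501)/(75.300300) = 3.803478

3.803478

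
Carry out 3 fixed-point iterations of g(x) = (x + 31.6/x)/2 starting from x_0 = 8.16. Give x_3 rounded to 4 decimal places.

x_1 = g(8.160000) = 6.016275
x_2 = g(6.016275) = 5.634347
x_3 = g(5.634347) = 5.621403

5.6214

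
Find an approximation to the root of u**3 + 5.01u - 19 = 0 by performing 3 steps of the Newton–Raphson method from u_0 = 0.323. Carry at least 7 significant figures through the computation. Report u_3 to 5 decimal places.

2.12752

f'(u) = 3u**2 + 5.01
u_0 = 0.323000: f = -17.348072, f' = 5.322987 → u_1 = 0.323000 - (-17.348072)/(5.322987) = 3.582086
u_1 = 3.582086: f = 44.909209, f' = 43.504018 → u_2 = 3.582086 - (44.909209)/(43.504018) = 2.549786
u_2 = 2.549786: f = 10.351619, f' = 24.514220 → u_3 = 2.549786 - (10.351619)/(24.514220) = 2.127516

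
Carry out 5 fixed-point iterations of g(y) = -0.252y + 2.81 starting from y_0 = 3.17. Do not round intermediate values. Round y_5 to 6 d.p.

2.243468

y_1 = g(3.170000) = 2.011160
y_2 = g(2.011160) = 2.303188
y_3 = g(2.303188) = 2.229597
y_4 = g(2.229597) = 2.248142
y_5 = g(2.248142) = 2.243468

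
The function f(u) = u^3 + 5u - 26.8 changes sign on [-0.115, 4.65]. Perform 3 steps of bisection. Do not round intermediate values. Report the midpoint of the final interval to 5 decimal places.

f(-0.115000) = -27.376521, f(4.650000) = 96.994625 (opposite signs)
step 1: m = 2.267500, f(m) = -3.804021 < 0 → root in [2.267500, 4.650000]
step 2: m = 3.458750, f(m) = 31.870609 > 0 → root in [2.267500, 3.458750]
step 3: m = 2.863125, f(m) = 10.986049 > 0 → root in [2.267500, 2.863125]
Midpoint of [2.267500, 2.863125] = 2.565313

2.56531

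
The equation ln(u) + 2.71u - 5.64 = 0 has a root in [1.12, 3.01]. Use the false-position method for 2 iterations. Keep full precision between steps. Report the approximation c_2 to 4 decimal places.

f(1.120000) = -2.491471, f(3.010000) = 3.619040
step 1: c = 1.890620, f(c) = 0.120484 > 0 → new bracket [1.120000, 1.890620]
step 2: c = 1.855073, f(c) = 0.005171 > 0 → new bracket [1.120000, 1.855073]

1.8551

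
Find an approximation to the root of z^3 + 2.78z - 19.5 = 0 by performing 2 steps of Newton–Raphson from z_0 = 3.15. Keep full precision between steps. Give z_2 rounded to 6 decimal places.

Newton update: z ← z − f(z)/f'(z).
f'(z) = 3z^2 + 2.78
z_0 = 3.150000: f = 20.512875, f' = 32.547500 → z_1 = 3.150000 - (20.512875)/(32.547500) = 2.519756
z_1 = 2.519756: f = 3.503276, f' = 21.827507 → z_2 = 2.519756 - (3.503276)/(21.827507) = 2.359258

2.359258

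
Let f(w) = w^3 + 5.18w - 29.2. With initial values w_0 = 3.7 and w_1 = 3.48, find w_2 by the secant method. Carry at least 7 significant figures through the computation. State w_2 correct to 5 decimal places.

2.77382

f(w_0) = 40.619000, f(w_1) = 30.970592
w_2 = 3.480000 - (30.970592)·(3.480000 - 3.700000)/(30.970592 - (40.619000)) = 2.773818; f(w_2) = 6.510322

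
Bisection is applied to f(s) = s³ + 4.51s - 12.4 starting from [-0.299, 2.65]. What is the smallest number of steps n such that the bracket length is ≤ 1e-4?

Initial width b − a = 2.65 − -0.299 = 2.949000.
After n steps the width is (b−a)/2^n; need (b−a)/2^n ≤ 1e-4.
So n ≥ log₂(2.949000/1e-4) = log₂(29490.0000) ≈ 14.8479.
Hence n = 15.

15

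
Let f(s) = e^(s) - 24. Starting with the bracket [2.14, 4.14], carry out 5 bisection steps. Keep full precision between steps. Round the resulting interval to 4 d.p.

[3.1400, 3.2025]

f(2.140000) = -15.500562, f(4.140000) = 38.802821 (opposite signs)
step 1: m = 3.140000, f(m) = -0.896133 < 0 → root in [3.140000, 4.140000]
step 2: m = 3.640000, f(m) = 14.091837 > 0 → root in [3.140000, 3.640000]
step 3: m = 3.390000, f(m) = 5.665952 > 0 → root in [3.140000, 3.390000]
step 4: m = 3.265000, f(m) = 2.180111 > 0 → root in [3.140000, 3.265000]
step 5: m = 3.202500, f(m) = 0.593938 > 0 → root in [3.140000, 3.202500]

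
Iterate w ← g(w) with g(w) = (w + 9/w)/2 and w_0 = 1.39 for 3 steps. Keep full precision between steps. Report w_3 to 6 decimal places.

3.001964

w_1 = g(1.390000) = 3.932410
w_2 = g(3.932410) = 3.110541
w_3 = g(3.110541) = 3.001964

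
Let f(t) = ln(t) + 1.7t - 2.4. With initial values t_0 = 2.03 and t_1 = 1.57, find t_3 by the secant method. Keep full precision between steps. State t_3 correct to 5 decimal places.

f(t_0) = 1.759036, f(t_1) = 0.720076
t_2 = 1.570000 - (0.720076)·(1.570000 - 2.030000)/(0.720076 - (1.759036)) = 1.251186; f(t_2) = -0.048891
t_3 = 1.251186 - (-0.048891)·(1.251186 - 1.570000)/(-0.048891 - (0.720076)) = 1.271457; f(t_3) = 0.001639

1.27146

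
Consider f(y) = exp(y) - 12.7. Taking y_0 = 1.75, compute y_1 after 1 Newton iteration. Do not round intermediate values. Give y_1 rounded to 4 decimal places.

2.9569

Newton update: y ← y − f(y)/f'(y).
f'(y) = exp(y)
y_0 = 1.750000: f = -6.945397, f' = 5.754603 → y_1 = 1.750000 - (-6.945397)/(5.754603) = 2.956929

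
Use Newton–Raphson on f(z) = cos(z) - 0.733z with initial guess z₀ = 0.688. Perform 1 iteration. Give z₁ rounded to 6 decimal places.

0.884063

f'(z) = -sin(z) - 0.733
z_0 = 0.688000: f = 0.268214, f' = -1.367993 → z_1 = 0.688000 - (0.268214)/(-1.367993) = 0.884063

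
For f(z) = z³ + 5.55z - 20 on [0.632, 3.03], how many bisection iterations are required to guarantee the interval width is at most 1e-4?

15

Initial width b − a = 3.03 − 0.632 = 2.398000.
After n steps the width is (b−a)/2^n; need (b−a)/2^n ≤ 1e-4.
So n ≥ log₂(2.398000/1e-4) = log₂(23980.0000) ≈ 14.5495.
Hence n = 15.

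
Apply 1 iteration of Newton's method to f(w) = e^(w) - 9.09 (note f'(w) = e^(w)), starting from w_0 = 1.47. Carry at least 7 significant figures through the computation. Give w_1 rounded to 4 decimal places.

2.5600

Newton update: w ← w − f(w)/f'(w).
w_0 = 1.470000: f = -4.740765, f' = 4.349235 → w_1 = 1.470000 - (-4.740765)/(4.349235) = 2.560023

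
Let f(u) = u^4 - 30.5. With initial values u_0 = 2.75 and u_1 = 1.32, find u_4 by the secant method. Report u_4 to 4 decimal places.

2.2845

f(u_0) = 26.691406, f(u_1) = -27.464042
u_2 = 1.320000 - (-27.464042)·(1.320000 - 2.750000)/(-27.464042 - (26.691406)) = 2.045201; f(u_2) = -13.003793
u_3 = 2.045201 - (-13.003793)·(2.045201 - 1.320000)/(-13.003793 - (-27.464042)) = 2.697359; f(u_3) = 22.436441
u_4 = 2.697359 - (22.436441)·(2.697359 - 2.045201)/(22.436441 - (-13.003793)) = 2.284492; f(u_4) = -3.263056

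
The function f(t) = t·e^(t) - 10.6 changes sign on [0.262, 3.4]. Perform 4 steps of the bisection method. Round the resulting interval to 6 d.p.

[1.634875, 1.831000]

f(0.262000) = -10.259524, f(3.400000) = 91.277940 (opposite signs)
step 1: m = 1.831000, f(m) = 0.825666 > 0 → root in [0.262000, 1.831000]
step 2: m = 1.046500, f(m) = -7.619917 < 0 → root in [1.046500, 1.831000]
step 3: m = 1.438750, f(m) = -4.535060 < 0 → root in [1.438750, 1.831000]
step 4: m = 1.634875, f(m) = -2.215026 < 0 → root in [1.634875, 1.831000]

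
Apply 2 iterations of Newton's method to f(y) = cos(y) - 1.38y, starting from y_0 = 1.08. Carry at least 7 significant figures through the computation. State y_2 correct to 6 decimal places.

f'(y) = -sin(y) - 1.38
y_0 = 1.080000: f = -1.019072, f' = -2.261958 → y_1 = 1.080000 - (-1.019072)/(-2.261958) = 0.629474
y_1 = 0.629474: f = -0.060336, f' = -1.968719 → y_2 = 0.629474 - (-0.060336)/(-1.968719) = 0.598826

0.598826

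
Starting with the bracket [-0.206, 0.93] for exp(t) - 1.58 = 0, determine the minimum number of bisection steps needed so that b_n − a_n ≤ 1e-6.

Initial width b − a = 0.93 − -0.206 = 1.136000.
After n steps the width is (b−a)/2^n; need (b−a)/2^n ≤ 1e-6.
So n ≥ log₂(1.136000/1e-6) = log₂(1136000.0000) ≈ 20.1155.
Hence n = 21.

21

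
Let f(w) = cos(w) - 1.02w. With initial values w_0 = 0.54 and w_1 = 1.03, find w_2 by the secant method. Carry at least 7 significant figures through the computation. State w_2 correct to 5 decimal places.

f(w_0) = 0.306909, f(w_1) = -0.535781
w_2 = 1.030000 - (-0.535781)·(1.030000 - 0.540000)/(-0.535781 - (0.306909)) = 0.718459; f(w_2) = 0.019993

0.71846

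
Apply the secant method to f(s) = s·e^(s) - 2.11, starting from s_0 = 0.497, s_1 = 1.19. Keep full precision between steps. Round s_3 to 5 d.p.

0.85727

f(s_0) = -1.293040, f(s_1) = 1.801627
s_2 = 1.190000 - (1.801627)·(1.190000 - 0.497000)/(1.801627 - (-1.293040)) = 0.786555; f(s_2) = -0.382867
s_3 = 0.786555 - (-0.382867)·(0.786555 - 1.190000)/(-0.382867 - (1.801627)) = 0.857265; f(s_3) = -0.089677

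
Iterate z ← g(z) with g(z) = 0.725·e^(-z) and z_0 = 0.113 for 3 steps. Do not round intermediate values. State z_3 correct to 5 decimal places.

z_1 = g(0.113000) = 0.647534
z_2 = g(0.647534) = 0.379418
z_3 = g(0.379418) = 0.496088

0.49609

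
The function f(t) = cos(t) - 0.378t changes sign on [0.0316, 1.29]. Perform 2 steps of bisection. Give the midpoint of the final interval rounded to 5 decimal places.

f(0.031600) = 0.987556, f(1.290000) = -0.210499 (opposite signs)
step 1: m = 0.660800, f(m) = 0.539719 > 0 → root in [0.660800, 1.290000]
step 2: m = 0.975400, f(m) = 0.192136 > 0 → root in [0.975400, 1.290000]
Midpoint of [0.975400, 1.290000] = 1.132700

1.13270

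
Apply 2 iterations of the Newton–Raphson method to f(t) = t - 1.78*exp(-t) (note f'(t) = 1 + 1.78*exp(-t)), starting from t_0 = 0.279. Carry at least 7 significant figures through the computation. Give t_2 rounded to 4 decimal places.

0.7989

t_0 = 0.279000: f = -1.067641, f' = 2.346641 → t_1 = 0.279000 - (-1.067641)/(2.346641) = 0.733966
t_1 = 0.733966: f = -0.120437, f' = 1.854403 → t_2 = 0.733966 - (-0.120437)/(1.854403) = 0.798912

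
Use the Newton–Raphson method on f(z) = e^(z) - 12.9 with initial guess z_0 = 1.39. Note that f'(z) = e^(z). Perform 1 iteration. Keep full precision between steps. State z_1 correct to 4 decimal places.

3.6031

z_0 = 1.390000: f = -8.885150, f' = 4.014850 → z_1 = 1.390000 - (-8.885150)/(4.014850) = 3.603071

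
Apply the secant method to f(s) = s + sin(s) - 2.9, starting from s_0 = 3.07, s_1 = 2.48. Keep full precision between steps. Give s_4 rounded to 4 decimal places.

2.2047

f(s_0) = 0.241532, f(s_1) = 0.194374
s_2 = 2.480000 - (0.194374)·(2.480000 - 3.070000)/(0.194374 - (0.241532)) = 0.048119; f(s_2) = -2.803780
s_3 = 0.048119 - (-2.803780)·(0.048119 - 2.480000)/(-2.803780 - (0.194374)) = 2.322338; f(s_3) = 0.152975
s_4 = 2.322338 - (0.152975)·(2.322338 - 0.048119)/(0.152975 - (-2.803780)) = 2.204676; f(s_4) = 0.110412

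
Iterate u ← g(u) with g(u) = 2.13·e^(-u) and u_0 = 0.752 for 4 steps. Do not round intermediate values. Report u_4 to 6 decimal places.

0.802569

u_1 = g(0.752000) = 1.004130
u_2 = g(1.004130) = 0.780353
u_3 = g(0.780353) = 0.976060
u_4 = g(0.976060) = 0.802569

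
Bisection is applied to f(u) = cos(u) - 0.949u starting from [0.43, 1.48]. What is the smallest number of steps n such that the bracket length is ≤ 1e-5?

Initial width b − a = 1.48 − 0.43 = 1.050000.
After n steps the width is (b−a)/2^n; need (b−a)/2^n ≤ 1e-5.
So n ≥ log₂(1.050000/1e-5) = log₂(105000.0000) ≈ 16.6800.
Hence n = 17.

17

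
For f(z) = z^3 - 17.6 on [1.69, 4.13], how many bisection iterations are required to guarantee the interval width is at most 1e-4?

15

Initial width b − a = 4.13 − 1.69 = 2.440000.
After n steps the width is (b−a)/2^n; need (b−a)/2^n ≤ 1e-4.
So n ≥ log₂(2.440000/1e-4) = log₂(24400.0000) ≈ 14.5746.
Hence n = 15.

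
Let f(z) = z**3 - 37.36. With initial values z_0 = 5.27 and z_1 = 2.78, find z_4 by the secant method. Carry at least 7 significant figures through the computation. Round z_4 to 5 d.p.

3.33921

Secant update: z_(k+1) = z_k − f(z_k)·(z_k − z_(k-1))/(f(z_k) − f(z_(k-1))).
f(z_0) = 109.003183, f(z_1) = -15.875048
z_2 = 2.780000 - (-15.875048)·(2.780000 - 5.270000)/(-15.875048 - (109.003183)) = 3.096539; f(z_2) = -7.668660
z_3 = 3.096539 - (-7.668660)·(3.096539 - 2.780000)/(-7.668660 - (-15.875048)) = 3.392337; f(z_3) = 1.678854
z_4 = 3.392337 - (1.678854)·(3.392337 - 3.096539)/(1.678854 - (-7.668660)) = 3.339211; f(z_4) = -0.126707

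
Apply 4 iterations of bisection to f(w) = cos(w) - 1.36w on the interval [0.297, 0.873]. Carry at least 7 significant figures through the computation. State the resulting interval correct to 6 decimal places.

[0.585000, 0.621000]

f(0.297000) = 0.552299, f(0.873000) = -0.544749 (opposite signs)
step 1: m = 0.585000, f(m) = 0.038112 > 0 → root in [0.585000, 0.873000]
step 2: m = 0.729000, f(m) = -0.245599 < 0 → root in [0.585000, 0.729000]
step 3: m = 0.657000, f(m) = -0.101692 < 0 → root in [0.585000, 0.657000]
step 4: m = 0.621000, f(m) = -0.031263 < 0 → root in [0.585000, 0.621000]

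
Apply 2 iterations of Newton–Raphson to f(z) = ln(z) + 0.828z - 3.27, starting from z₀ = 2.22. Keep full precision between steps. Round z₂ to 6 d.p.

Newton update: z ← z − f(z)/f'(z).
f'(z) = 1/z + 0.828
z_0 = 2.220000: f = -0.634333, f' = 1.278450 → z_1 = 2.220000 - (-0.634333)/(1.278450) = 2.716173
z_1 = 2.716173: f = -0.021785, f' = 1.196165 → z_2 = 2.716173 - (-0.021785)/(1.196165) = 2.734385

2.734385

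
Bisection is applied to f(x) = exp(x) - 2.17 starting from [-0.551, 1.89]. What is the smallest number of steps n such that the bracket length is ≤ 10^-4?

Initial width b − a = 1.89 − -0.551 = 2.441000.
After n steps the width is (b−a)/2^n; need (b−a)/2^n ≤ 10^-4.
So n ≥ log₂(2.441000/10^-4) = log₂(24410.0000) ≈ 14.5752.
Hence n = 15.

15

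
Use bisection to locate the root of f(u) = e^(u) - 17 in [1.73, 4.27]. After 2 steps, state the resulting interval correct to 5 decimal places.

[2.36500, 3.00000]

f(1.730000) = -11.359346, f(4.270000) = 54.521636 (opposite signs)
step 1: m = 3.000000, f(m) = 3.085537 > 0 → root in [1.730000, 3.000000]
step 2: m = 2.365000, f(m) = -6.355961 < 0 → root in [2.365000, 3.000000]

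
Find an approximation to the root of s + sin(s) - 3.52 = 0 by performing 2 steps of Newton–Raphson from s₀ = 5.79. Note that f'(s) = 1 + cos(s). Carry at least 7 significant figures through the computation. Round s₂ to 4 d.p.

Newton update: s ← s − f(s)/f'(s).
s_0 = 5.790000: f = 1.796566, f' = 1.880829 → s_1 = 5.790000 - (1.796566)/(1.880829) = 4.834801
s_1 = 4.834801: f = 0.322284, f' = 1.122107 → s_2 = 4.834801 - (0.322284)/(1.122107) = 4.547588

4.5476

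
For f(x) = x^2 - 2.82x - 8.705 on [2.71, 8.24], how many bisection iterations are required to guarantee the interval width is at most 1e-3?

13

Initial width b − a = 8.24 − 2.71 = 5.530000.
After n steps the width is (b−a)/2^n; need (b−a)/2^n ≤ 1e-3.
So n ≥ log₂(5.530000/1e-3) = log₂(5530.0000) ≈ 12.4331.
Hence n = 13.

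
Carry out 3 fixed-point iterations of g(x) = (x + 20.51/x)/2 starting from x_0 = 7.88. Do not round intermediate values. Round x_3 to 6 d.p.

x_1 = g(7.880000) = 5.241396
x_2 = g(5.241396) = 4.577238
x_3 = g(4.577238) = 4.529053

4.529053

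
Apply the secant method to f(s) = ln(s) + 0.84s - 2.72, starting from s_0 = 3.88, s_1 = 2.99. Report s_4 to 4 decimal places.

2.2649

f(s_0) = 1.895035, f(s_1) = 0.886873
s_2 = 2.990000 - (0.886873)·(2.990000 - 3.880000)/(0.886873 - (1.895035)) = 2.207073; f(s_2) = -0.074392
s_3 = 2.207073 - (-0.074392)·(2.207073 - 2.990000)/(-0.074392 - (0.886873)) = 2.267663; f(s_3) = 0.003587
s_4 = 2.267663 - (0.003587)·(2.267663 - 2.207073)/(0.003587 - (-0.074392)) = 2.264876; f(s_4) = 0.000016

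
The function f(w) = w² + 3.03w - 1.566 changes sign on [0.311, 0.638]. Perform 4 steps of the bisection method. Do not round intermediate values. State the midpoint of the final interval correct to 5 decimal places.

f(0.311000) = -0.526949, f(0.638000) = 0.774184 (opposite signs)
step 1: m = 0.474500, f(m) = 0.096885 > 0 → root in [0.311000, 0.474500]
step 2: m = 0.392750, f(m) = -0.221715 < 0 → root in [0.392750, 0.474500]
step 3: m = 0.433625, f(m) = -0.064086 < 0 → root in [0.433625, 0.474500]
step 4: m = 0.454063, f(m) = 0.015982 > 0 → root in [0.433625, 0.454063]
Midpoint of [0.433625, 0.454063] = 0.443844

0.44384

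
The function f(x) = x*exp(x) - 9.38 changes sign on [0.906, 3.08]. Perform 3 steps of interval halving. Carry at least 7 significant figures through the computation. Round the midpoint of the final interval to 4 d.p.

f(0.906000) = -7.138189, f(3.080000) = 57.635879 (opposite signs)
step 1: m = 1.993000, f(m) = 5.243664 > 0 → root in [0.906000, 1.993000]
step 2: m = 1.449500, f(m) = -3.203704 < 0 → root in [1.449500, 1.993000]
step 3: m = 1.721250, f(m) = 0.244393 > 0 → root in [1.449500, 1.721250]
Midpoint of [1.449500, 1.721250] = 1.585375

1.5854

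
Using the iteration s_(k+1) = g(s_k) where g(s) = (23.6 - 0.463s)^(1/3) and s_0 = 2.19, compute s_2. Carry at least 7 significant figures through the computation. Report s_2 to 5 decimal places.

2.81435

s_1 = g(2.190000) = 2.826702
s_2 = g(2.826702) = 2.814350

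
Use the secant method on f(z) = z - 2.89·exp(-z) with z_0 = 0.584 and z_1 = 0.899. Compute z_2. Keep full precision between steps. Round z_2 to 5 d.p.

1.01533

Secant update: z_(k+1) = z_k − f(z_k)·(z_k − z_(k-1))/(f(z_k) − f(z_(k-1))).
f(z_0) = -1.027647, f(z_1) = -0.277162
z_2 = 0.899000 - (-0.277162)·(0.899000 - 0.584000)/(-0.277162 - (-1.027647)) = 1.015333; f(z_2) = -0.031662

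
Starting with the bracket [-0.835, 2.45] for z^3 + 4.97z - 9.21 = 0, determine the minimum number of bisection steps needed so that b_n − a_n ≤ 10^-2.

Initial width b − a = 2.45 − -0.835 = 3.285000.
After n steps the width is (b−a)/2^n; need (b−a)/2^n ≤ 10^-2.
So n ≥ log₂(3.285000/10^-2) = log₂(328.5000) ≈ 8.3597.
Hence n = 9.

9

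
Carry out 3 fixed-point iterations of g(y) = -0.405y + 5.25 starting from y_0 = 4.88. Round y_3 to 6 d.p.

3.660702

y_1 = g(4.880000) = 3.273600
y_2 = g(3.273600) = 3.924192
y_3 = g(3.924192) = 3.660702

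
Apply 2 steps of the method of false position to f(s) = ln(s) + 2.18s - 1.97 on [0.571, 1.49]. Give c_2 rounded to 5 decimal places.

0.93745

f(0.571000) = -1.285586, f(1.490000) = 1.676976
step 1: c = 0.969795, f(c) = 0.113481 > 0 → new bracket [0.571000, 0.969795]
step 2: c = 0.937448, f(c) = 0.009041 > 0 → new bracket [0.571000, 0.937448]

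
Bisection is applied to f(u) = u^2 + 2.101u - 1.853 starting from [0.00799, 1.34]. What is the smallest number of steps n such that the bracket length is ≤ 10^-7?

24

Initial width b − a = 1.34 − 0.00799 = 1.332010.
After n steps the width is (b−a)/2^n; need (b−a)/2^n ≤ 10^-7.
So n ≥ log₂(1.332010/10^-7) = log₂(13320100.0000) ≈ 23.6671.
Hence n = 24.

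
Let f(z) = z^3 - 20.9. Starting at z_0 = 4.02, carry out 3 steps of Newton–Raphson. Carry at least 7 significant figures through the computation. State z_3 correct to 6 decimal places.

f'(z) = 3z^2
z_0 = 4.020000: f = 44.064808, f' = 48.481200 → z_1 = 4.020000 - (44.064808)/(48.481200) = 3.111095
z_1 = 3.111095: f = 9.212013, f' = 29.036735 → z_2 = 3.111095 - (9.212013)/(29.036735) = 2.793841
z_2 = 2.793841: f = 0.907463, f' = 23.416646 → z_3 = 2.793841 - (0.907463)/(23.416646) = 2.755088

2.755088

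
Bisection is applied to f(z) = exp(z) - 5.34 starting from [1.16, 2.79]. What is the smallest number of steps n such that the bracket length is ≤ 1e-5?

18

Initial width b − a = 2.79 − 1.16 = 1.630000.
After n steps the width is (b−a)/2^n; need (b−a)/2^n ≤ 1e-5.
So n ≥ log₂(1.630000/1e-5) = log₂(163000.0000) ≈ 17.3145.
Hence n = 18.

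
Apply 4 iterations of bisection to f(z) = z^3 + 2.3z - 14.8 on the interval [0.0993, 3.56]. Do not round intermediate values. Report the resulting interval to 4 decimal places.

f(0.099300) = -14.570631, f(3.560000) = 38.506016 (opposite signs)
step 1: m = 1.829650, f(m) = -4.466834 < 0 → root in [1.829650, 3.560000]
step 2: m = 2.694825, f(m) = 10.968137 > 0 → root in [1.829650, 2.694825]
step 3: m = 2.262237, f(m) = 1.980641 > 0 → root in [1.829650, 2.262237]
step 4: m = 2.045944, f(m) = -1.530242 < 0 → root in [2.045944, 2.262237]

[2.0459, 2.2622]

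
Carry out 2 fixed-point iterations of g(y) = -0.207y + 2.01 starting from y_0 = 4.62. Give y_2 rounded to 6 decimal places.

y_1 = g(4.620000) = 1.053660
y_2 = g(1.053660) = 1.791892

1.791892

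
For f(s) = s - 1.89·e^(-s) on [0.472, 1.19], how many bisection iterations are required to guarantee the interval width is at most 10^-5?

17

Initial width b − a = 1.19 − 0.472 = 0.718000.
After n steps the width is (b−a)/2^n; need (b−a)/2^n ≤ 10^-5.
So n ≥ log₂(0.718000/10^-5) = log₂(71800.0000) ≈ 16.1317.
Hence n = 17.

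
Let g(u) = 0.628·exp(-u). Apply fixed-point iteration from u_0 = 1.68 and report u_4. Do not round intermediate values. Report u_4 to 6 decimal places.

0.438487

u_1 = g(1.680000) = 0.117043
u_2 = g(0.117043) = 0.558636
u_3 = g(0.558636) = 0.359209
u_4 = g(0.359209) = 0.438487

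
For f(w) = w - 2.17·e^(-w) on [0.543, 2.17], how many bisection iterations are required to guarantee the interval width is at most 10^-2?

Initial width b − a = 2.17 − 0.543 = 1.627000.
After n steps the width is (b−a)/2^n; need (b−a)/2^n ≤ 10^-2.
So n ≥ log₂(1.627000/10^-2) = log₂(162.7000) ≈ 7.3461.
Hence n = 8.

8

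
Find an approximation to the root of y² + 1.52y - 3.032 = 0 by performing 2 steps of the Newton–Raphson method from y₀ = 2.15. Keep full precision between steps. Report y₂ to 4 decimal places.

f'(y) = 2y + 1.52
y_0 = 2.150000: f = 4.858500, f' = 5.820000 → y_1 = 2.150000 - (4.858500)/(5.820000) = 1.315206
y_1 = 1.315206: f = 0.696881, f' = 4.150412 → y_2 = 1.315206 - (0.696881)/(4.150412) = 1.147300

1.1473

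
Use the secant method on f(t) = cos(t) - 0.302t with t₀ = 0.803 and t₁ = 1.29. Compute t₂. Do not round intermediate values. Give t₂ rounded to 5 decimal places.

Secant update: t_(k+1) = t_k − f(t_k)·(t_k − t_(k-1))/(f(t_k) − f(t_(k-1))).
f(t_0) = 0.452046, f(t_1) = -0.112459
t_2 = 1.290000 - (-0.112459)·(1.290000 - 0.803000)/(-0.112459 - (0.452046)) = 1.192981; f(t_2) = 0.008610

1.19298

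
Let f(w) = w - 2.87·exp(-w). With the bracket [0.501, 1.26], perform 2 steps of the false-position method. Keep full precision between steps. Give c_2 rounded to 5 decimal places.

False-position update: c = (a·f(b) − b·f(a))/(f(b) − f(a)); replace the endpoint whose sign matches f(c).
f(0.501000) = -1.238003, f(1.260000) = 0.445913
step 1: c = 1.059011, f(c) = 0.063700 > 0 → new bracket [0.501000, 1.059011]
step 2: c = 1.031705, f(c) = 0.008840 > 0 → new bracket [0.501000, 1.031705]

1.03170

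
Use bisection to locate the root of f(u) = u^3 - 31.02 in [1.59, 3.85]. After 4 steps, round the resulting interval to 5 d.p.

f(1.590000) = -27.000321, f(3.850000) = 26.046625 (opposite signs)
step 1: m = 2.720000, f(m) = -10.896352 < 0 → root in [2.720000, 3.850000]
step 2: m = 3.285000, f(m) = 4.429174 > 0 → root in [2.720000, 3.285000]
step 3: m = 3.002500, f(m) = -3.952444 < 0 → root in [3.002500, 3.285000]
step 4: m = 3.143750, f(m) = 0.050197 > 0 → root in [3.002500, 3.143750]

[3.00250, 3.14375]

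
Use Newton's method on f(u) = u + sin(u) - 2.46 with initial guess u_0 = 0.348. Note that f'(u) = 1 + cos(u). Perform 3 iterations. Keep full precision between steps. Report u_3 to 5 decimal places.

1.46543

u_0 = 0.348000: f = -1.770982, f' = 1.940057 → u_1 = 0.348000 - (-1.770982)/(1.940057) = 1.260850
u_1 = 1.260850: f = -0.246799, f' = 1.305007 → u_2 = 1.260850 - (-0.246799)/(1.305007) = 1.449968
u_2 = 1.449968: f = -0.017323, f' = 1.120535 → u_3 = 1.449968 - (-0.017323)/(1.120535) = 1.465427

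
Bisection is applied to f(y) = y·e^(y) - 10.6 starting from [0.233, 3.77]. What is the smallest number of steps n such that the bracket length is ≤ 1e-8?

Initial width b − a = 3.77 − 0.233 = 3.537000.
After n steps the width is (b−a)/2^n; need (b−a)/2^n ≤ 1e-8.
So n ≥ log₂(3.537000/1e-8) = log₂(353700000.0000) ≈ 28.3980.
Hence n = 29.

29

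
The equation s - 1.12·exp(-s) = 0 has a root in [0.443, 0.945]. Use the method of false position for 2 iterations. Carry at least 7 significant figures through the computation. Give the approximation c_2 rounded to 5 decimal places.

False-position update: c = (a·f(b) − b·f(a))/(f(b) − f(a)); replace the endpoint whose sign matches f(c).
f(0.443000) = -0.276160, f(0.945000) = 0.509679
step 1: c = 0.619413, f(c) = 0.016562 > 0 → new bracket [0.443000, 0.619413]
step 2: c = 0.609432, f(c) = 0.000533 > 0 → new bracket [0.443000, 0.609432]

0.60943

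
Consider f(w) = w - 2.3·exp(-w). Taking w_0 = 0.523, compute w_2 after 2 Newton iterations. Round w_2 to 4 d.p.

0.9178

Newton update: w ← w − f(w)/f'(w).
f'(w) = 1 + 2.3·exp(-w)
w_0 = 0.523000: f = -0.840301, f' = 2.363301 → w_1 = 0.523000 - (-0.840301)/(2.363301) = 0.878562
w_1 = 0.878562: f = -0.076811, f' = 1.955373 → w_2 = 0.878562 - (-0.076811)/(1.955373) = 0.917844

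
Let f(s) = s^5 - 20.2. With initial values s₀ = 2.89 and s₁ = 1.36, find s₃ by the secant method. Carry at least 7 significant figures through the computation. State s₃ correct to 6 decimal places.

f(s_0) = 181.399390, f(s_1) = -15.547413
s_2 = 1.360000 - (-15.547413)·(1.360000 - 2.890000)/(-15.547413 - (181.399390)) = 1.480782; f(s_2) = -13.080410
s_3 = 1.480782 - (-13.080410)·(1.480782 - 1.360000)/(-13.080410 - (-15.547413)) = 2.121183; f(s_3) = 22.742845

2.121183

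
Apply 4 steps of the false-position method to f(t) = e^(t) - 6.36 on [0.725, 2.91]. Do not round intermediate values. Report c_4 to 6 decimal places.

1.799184

f(0.725000) = -4.295269, f(2.910000) = 11.996799
step 1: c = 1.301057, f(c) = -2.686822 < 0 → new bracket [1.301057, 2.910000]
step 2: c = 1.595463, f(c) = -1.429389 < 0 → new bracket [1.595463, 2.910000]
step 3: c = 1.735412, f(c) = -0.688735 < 0 → new bracket [1.735412, 2.910000]
step 4: c = 1.799184, f(c) = -0.315287 < 0 → new bracket [1.799184, 2.910000]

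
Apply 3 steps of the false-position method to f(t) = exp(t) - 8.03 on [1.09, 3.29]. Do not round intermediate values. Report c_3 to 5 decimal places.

1.94913

False-position update: c = (a·f(b) − b·f(a))/(f(b) − f(a)); replace the endpoint whose sign matches f(c).
f(1.090000) = -5.055726, f(3.290000) = 18.812864
step 1: c = 1.555993, f(c) = -3.290209 < 0 → new bracket [1.555993, 3.290000]
step 2: c = 1.814113, f(c) = -1.894368 < 0 → new bracket [1.814113, 3.290000]
step 3: c = 1.949132, f(c) = -1.007409 < 0 → new bracket [1.949132, 3.290000]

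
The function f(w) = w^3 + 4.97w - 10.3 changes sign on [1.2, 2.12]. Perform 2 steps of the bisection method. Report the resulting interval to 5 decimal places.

[1.43000, 1.66000]

f(1.200000) = -2.608000, f(2.120000) = 9.764528 (opposite signs)
step 1: m = 1.660000, f(m) = 2.524496 > 0 → root in [1.200000, 1.660000]
step 2: m = 1.430000, f(m) = -0.268693 < 0 → root in [1.430000, 1.660000]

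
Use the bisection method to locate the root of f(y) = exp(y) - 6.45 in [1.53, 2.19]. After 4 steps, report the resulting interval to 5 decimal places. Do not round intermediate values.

[1.86000, 1.90125]

f(1.530000) = -1.831823, f(2.190000) = 2.485213 (opposite signs)
step 1: m = 1.860000, f(m) = -0.026263 < 0 → root in [1.860000, 2.190000]
step 2: m = 2.025000, f(m) = 1.126111 > 0 → root in [1.860000, 2.025000]
step 3: m = 1.942500, f(m) = 0.526170 > 0 → root in [1.860000, 1.942500]
step 4: m = 1.901250, f(m) = 0.244257 > 0 → root in [1.860000, 1.901250]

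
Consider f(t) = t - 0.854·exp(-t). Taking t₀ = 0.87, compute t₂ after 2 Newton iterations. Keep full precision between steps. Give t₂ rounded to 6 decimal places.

0.511805

Newton update: t ← t − f(t)/f'(t).
f'(t) = 1 + 0.854·exp(-t)
t_0 = 0.870000: f = 0.512215, f' = 1.357785 → t_1 = 0.870000 - (0.512215)/(1.357785) = 0.492757
t_1 = 0.492757: f = -0.028986, f' = 1.521743 → t_2 = 0.492757 - (-0.028986)/(1.521743) = 0.511805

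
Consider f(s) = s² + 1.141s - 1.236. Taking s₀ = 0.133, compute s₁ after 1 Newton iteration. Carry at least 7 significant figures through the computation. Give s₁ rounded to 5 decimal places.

f'(s) = 2s + 1.141
s_0 = 0.133000: f = -1.066558, f' = 1.407000 → s_1 = 0.133000 - (-1.066558)/(1.407000) = 0.891037

0.89104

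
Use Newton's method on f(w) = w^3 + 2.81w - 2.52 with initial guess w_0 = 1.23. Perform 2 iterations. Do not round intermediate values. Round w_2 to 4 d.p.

f'(w) = 3w^2 + 2.81
w_0 = 1.230000: f = 2.797167, f' = 7.348700 → w_1 = 1.230000 - (2.797167)/(7.348700) = 0.849366
w_1 = 0.849366: f = 0.479469, f' = 4.974266 → w_2 = 0.849366 - (0.479469)/(4.974266) = 0.752976

0.7530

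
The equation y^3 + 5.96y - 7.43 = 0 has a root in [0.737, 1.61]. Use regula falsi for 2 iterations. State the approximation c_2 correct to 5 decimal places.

False-position update: c = (a·f(b) − b·f(a))/(f(b) − f(a)); replace the endpoint whose sign matches f(c).
f(0.737000) = -2.637164, f(1.610000) = 6.338881
step 1: c = 0.993488, f(c) = -0.528224 < 0 → new bracket [0.993488, 1.610000]
step 2: c = 1.040910, f(c) = -0.098354 < 0 → new bracket [1.040910, 1.610000]

1.04091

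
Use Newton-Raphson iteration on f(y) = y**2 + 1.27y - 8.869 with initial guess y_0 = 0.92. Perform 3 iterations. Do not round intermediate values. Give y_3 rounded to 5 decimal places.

f'(y) = 2y + 1.27
y_0 = 0.920000: f = -6.854200, f' = 3.110000 → y_1 = 0.920000 - (-6.854200)/(3.110000) = 3.123923
y_1 = 3.123923: f = 4.857276, f' = 7.517846 → y_2 = 3.123923 - (4.857276)/(7.517846) = 2.477823
y_2 = 2.477823: f = 0.417444, f' = 6.225647 → y_3 = 2.477823 - (0.417444)/(6.225647) = 2.410771

2.41077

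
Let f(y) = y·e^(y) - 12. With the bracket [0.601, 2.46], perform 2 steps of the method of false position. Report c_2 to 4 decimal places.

False-position update: c = (a·f(b) − b·f(a))/(f(b) − f(a)); replace the endpoint whose sign matches f(c).
f(0.601000) = -10.903811, f(2.460000) = 16.793836
step 1: c = 1.332838, f(c) = -6.946161 < 0 → new bracket [1.332838, 2.460000]
step 2: c = 1.662638, f(c) = -3.232576 < 0 → new bracket [1.662638, 2.460000]

1.6626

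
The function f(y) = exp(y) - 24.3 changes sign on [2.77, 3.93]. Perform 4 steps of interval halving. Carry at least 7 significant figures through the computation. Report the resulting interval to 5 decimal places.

f(2.770000) = -8.341366, f(3.930000) = 26.606978 (opposite signs)
step 1: m = 3.350000, f(m) = 4.202734 > 0 → root in [2.770000, 3.350000]
step 2: m = 3.060000, f(m) = -2.972443 < 0 → root in [3.060000, 3.350000]
step 3: m = 3.205000, f(m) = 0.355500 > 0 → root in [3.060000, 3.205000]
step 4: m = 3.132500, f(m) = -1.368764 < 0 → root in [3.132500, 3.205000]

[3.13250, 3.20500]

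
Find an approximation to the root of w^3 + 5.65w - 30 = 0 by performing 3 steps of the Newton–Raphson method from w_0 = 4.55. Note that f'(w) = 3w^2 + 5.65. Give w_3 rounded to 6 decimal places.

Newton update: w ← w − f(w)/f'(w).
w_0 = 4.550000: f = 89.903875, f' = 67.757500 → w_1 = 4.550000 - (89.903875)/(67.757500) = 3.223152
w_1 = 3.223152: f = 21.695212, f' = 36.816135 → w_2 = 3.223152 - (21.695212)/(36.816135) = 2.633867
w_2 = 2.633867: f = 3.153156, f' = 26.461766 → w_3 = 2.633867 - (3.153156)/(26.461766) = 2.514708

2.514708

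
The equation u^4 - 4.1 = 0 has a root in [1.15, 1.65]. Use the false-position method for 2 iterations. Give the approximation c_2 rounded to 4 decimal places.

1.4088

f(1.150000) = -2.350994, f(1.650000) = 3.312006
step 1: c = 1.357575, f(c) = -0.703315 < 0 → new bracket [1.357575, 1.650000]
step 2: c = 1.408795, f(c) = -0.160947 < 0 → new bracket [1.408795, 1.650000]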